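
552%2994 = 552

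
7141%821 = 573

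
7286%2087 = 1025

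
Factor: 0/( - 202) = 0  =  0^1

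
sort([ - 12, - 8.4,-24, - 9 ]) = [ - 24, - 12, -9, - 8.4 ]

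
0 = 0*82571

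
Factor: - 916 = -2^2*229^1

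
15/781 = 15/781 = 0.02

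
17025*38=646950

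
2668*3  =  8004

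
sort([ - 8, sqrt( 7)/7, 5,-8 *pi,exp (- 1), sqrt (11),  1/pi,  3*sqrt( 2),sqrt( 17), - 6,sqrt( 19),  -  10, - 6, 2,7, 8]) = [ - 8*pi, - 10, - 8,-6,- 6, 1/pi , exp( - 1 ), sqrt( 7)/7,2,sqrt(11),  sqrt( 17 ),3*sqrt( 2 ),  sqrt(19 ) , 5,  7,8]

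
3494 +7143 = 10637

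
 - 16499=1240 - 17739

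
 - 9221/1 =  - 9221 = - 9221.00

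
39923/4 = 39923/4=9980.75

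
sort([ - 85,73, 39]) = [ - 85,39,73 ]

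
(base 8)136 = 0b1011110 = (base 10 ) 94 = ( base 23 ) 42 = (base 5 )334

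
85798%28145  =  1363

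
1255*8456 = 10612280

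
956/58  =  478/29 = 16.48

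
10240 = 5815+4425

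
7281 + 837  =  8118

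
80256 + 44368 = 124624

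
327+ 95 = 422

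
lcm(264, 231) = 1848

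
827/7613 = 827/7613 = 0.11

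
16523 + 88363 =104886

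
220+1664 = 1884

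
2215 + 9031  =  11246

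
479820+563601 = 1043421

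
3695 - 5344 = - 1649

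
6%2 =0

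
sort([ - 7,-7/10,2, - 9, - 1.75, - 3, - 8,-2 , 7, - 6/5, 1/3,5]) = [ - 9, - 8,  -  7,  -  3,-2, - 1.75, - 6/5, - 7/10,  1/3, 2,5,7]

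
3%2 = 1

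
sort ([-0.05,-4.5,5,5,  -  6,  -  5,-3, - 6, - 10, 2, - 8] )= [ - 10,  -  8, - 6,  -  6, - 5,-4.5, - 3,  -  0.05, 2 , 5,5] 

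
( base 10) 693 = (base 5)10233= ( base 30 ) N3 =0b1010110101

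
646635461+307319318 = 953954779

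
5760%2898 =2862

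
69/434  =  69/434 = 0.16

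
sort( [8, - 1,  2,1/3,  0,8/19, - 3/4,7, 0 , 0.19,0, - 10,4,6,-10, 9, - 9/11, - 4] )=[ - 10,  -  10, - 4, - 1, - 9/11, - 3/4,0,0 , 0,0.19, 1/3,8/19,2 , 4,6, 7,8 , 9]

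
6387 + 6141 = 12528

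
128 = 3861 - 3733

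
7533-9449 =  - 1916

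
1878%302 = 66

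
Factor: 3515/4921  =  5^1*7^(-1) = 5/7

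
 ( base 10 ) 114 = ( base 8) 162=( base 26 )4A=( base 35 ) 39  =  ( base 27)46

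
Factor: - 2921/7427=-7^( - 1)*23^1*127^1 * 1061^(-1 )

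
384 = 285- -99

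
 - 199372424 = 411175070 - 610547494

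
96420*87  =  8388540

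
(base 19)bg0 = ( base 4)1002303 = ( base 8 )10263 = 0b1000010110011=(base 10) 4275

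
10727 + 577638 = 588365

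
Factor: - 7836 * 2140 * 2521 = -42274749840 = - 2^4*3^1 *5^1*107^1*653^1* 2521^1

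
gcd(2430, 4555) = 5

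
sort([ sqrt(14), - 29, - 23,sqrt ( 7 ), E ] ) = [ - 29, - 23 , sqrt( 7), E, sqrt(14) ]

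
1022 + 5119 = 6141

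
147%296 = 147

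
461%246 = 215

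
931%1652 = 931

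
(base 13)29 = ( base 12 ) 2B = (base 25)1a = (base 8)43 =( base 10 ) 35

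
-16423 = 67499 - 83922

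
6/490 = 3/245 = 0.01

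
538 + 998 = 1536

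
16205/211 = 16205/211 = 76.80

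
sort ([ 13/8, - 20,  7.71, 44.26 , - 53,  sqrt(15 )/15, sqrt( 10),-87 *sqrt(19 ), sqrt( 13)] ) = [ - 87 * sqrt( 19), - 53, - 20, sqrt( 15) /15, 13/8 , sqrt(10), sqrt( 13),7.71, 44.26 ]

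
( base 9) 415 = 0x152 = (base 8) 522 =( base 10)338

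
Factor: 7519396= 2^2*1879849^1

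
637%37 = 8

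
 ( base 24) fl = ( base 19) 111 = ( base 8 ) 575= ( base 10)381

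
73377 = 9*8153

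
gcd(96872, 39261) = 1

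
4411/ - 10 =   -  442 + 9/10 = - 441.10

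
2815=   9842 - 7027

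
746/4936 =373/2468 = 0.15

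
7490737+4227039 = 11717776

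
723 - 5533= -4810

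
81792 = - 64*( - 1278)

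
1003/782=1 + 13/46 = 1.28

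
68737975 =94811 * 725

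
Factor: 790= 2^1*5^1  *  79^1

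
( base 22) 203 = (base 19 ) 2D2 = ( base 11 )803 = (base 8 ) 1713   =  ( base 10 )971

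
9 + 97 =106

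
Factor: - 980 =- 2^2 * 5^1*7^2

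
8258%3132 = 1994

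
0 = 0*376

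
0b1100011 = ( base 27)3I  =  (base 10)99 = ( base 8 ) 143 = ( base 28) 3F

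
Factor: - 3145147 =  - 3145147^1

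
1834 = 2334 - 500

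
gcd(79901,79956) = 1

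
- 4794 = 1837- 6631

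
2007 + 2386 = 4393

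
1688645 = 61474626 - 59785981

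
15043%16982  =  15043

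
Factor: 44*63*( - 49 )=-2^2*3^2*7^3*11^1 = - 135828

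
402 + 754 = 1156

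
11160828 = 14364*777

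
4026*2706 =10894356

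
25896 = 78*332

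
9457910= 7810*1211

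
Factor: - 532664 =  - 2^3*11^1*6053^1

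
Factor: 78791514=2^1 * 3^1*23^1*101^1*5653^1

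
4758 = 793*6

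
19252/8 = 4813/2 = 2406.50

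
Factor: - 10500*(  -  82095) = 861997500 = 2^2*3^2*5^4*7^1*13^1*421^1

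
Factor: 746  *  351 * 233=2^1*3^3*13^1*233^1*373^1 = 61010118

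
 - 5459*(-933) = 5093247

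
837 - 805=32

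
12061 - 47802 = -35741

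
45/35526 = 15/11842 = 0.00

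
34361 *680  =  23365480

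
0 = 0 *25743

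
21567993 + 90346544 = 111914537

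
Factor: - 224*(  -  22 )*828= 4080384 = 2^8*3^2*7^1*11^1* 23^1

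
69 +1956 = 2025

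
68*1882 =127976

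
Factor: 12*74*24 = 21312 = 2^6*3^2 * 37^1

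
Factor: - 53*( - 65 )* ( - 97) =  - 5^1*13^1*53^1*97^1 = - 334165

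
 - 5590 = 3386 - 8976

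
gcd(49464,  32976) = 16488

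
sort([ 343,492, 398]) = [ 343,398,  492 ] 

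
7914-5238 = 2676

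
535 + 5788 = 6323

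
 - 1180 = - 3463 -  - 2283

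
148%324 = 148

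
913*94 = 85822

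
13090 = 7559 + 5531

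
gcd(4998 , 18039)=21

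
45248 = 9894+35354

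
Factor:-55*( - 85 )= 5^2*11^1*17^1 = 4675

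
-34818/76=- 17409/38 =- 458.13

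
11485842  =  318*36119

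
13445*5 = 67225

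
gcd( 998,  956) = 2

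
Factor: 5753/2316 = 2^( - 2 )*3^ ( - 1 )*11^1 * 193^( - 1 )*523^1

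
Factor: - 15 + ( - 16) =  - 31^1 = - 31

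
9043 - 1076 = 7967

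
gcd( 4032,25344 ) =576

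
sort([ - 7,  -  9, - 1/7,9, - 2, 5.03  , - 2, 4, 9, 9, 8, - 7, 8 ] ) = [ - 9,-7, - 7, -2 ,- 2, - 1/7,  4, 5.03, 8, 8 , 9,9,9 ]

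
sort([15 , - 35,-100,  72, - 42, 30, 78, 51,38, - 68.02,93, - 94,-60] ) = [ - 100, - 94, - 68.02  , - 60, - 42,  -  35, 15, 30,  38,51,  72,78, 93]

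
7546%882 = 490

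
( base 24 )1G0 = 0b1111000000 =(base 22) 1LE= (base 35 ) rf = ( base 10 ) 960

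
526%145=91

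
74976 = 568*132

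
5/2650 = 1/530 = 0.00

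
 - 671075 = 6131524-6802599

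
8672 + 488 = 9160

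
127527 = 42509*3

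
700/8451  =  700/8451= 0.08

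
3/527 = 3/527 = 0.01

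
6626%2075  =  401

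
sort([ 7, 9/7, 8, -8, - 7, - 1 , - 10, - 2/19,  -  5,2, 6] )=[ - 10, -8, - 7, - 5, - 1, - 2/19, 9/7,2, 6,  7, 8] 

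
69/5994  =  23/1998= 0.01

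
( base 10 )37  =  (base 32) 15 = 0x25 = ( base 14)29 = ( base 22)1f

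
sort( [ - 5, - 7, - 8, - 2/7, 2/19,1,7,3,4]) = [  -  8, - 7, - 5, - 2/7,2/19,1, 3,4,  7 ] 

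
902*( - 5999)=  - 5411098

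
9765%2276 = 661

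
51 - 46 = 5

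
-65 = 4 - 69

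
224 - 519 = -295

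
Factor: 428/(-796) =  - 107^1*199^( -1) = - 107/199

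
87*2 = 174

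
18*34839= 627102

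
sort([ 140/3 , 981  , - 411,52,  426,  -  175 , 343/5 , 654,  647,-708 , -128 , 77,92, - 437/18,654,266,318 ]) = [ - 708,  -  411 , - 175,- 128 , - 437/18, 140/3 , 52,343/5, 77,92,266, 318,426,647 , 654, 654 , 981]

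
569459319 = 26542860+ 542916459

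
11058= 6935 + 4123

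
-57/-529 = 57/529 = 0.11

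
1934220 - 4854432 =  - 2920212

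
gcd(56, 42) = 14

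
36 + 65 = 101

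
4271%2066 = 139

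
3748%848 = 356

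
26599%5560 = 4359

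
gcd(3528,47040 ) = 1176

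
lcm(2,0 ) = 0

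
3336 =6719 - 3383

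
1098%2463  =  1098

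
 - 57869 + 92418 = 34549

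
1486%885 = 601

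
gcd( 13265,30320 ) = 1895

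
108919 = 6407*17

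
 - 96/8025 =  - 32/2675 = - 0.01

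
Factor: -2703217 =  - 11^1 * 245747^1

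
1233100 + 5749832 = 6982932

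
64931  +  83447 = 148378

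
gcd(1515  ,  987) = 3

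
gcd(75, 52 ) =1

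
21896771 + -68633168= -46736397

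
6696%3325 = 46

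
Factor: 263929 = 19^1*29^1*479^1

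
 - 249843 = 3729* ( - 67 )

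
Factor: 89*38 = 2^1*19^1*89^1= 3382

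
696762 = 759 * 918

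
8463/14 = 1209/2=604.50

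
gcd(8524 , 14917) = 2131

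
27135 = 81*335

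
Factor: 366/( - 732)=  - 1/2 = - 2^(-1)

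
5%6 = 5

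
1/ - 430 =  - 1 + 429/430 = -0.00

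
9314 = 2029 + 7285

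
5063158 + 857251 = 5920409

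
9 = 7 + 2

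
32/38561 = 32/38561 = 0.00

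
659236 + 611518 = 1270754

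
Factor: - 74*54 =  - 2^2*3^3 *37^1 = - 3996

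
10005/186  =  53 +49/62 = 53.79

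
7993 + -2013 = 5980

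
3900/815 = 780/163 = 4.79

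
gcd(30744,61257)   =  21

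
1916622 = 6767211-4850589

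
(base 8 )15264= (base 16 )1ab4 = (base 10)6836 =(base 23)CL5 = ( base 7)25634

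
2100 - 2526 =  - 426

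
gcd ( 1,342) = 1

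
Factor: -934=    - 2^1*467^1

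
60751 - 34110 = 26641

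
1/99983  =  1/99983 = 0.00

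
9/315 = 1/35 =0.03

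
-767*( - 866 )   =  664222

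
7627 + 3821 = 11448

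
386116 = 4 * 96529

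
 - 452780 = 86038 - 538818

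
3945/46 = 85+35/46 = 85.76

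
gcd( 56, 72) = 8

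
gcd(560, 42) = 14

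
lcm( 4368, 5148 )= 144144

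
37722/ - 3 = -12574 + 0/1 = - 12574.00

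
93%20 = 13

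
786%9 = 3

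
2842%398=56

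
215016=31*6936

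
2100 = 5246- 3146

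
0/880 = 0 = 0.00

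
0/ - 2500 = 0/1 = -  0.00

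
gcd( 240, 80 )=80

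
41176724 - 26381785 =14794939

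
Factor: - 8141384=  - 2^3*1017673^1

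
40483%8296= 7299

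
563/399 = 1+164/399 = 1.41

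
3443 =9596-6153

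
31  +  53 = 84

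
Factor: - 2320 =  - 2^4*5^1*29^1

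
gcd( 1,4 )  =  1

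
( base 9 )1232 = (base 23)1h0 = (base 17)332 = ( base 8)1630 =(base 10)920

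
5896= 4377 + 1519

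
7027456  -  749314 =6278142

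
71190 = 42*1695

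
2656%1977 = 679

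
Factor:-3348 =-2^2*3^3  *  31^1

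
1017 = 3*339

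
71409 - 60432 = 10977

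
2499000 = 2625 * 952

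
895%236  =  187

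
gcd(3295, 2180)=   5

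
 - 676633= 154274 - 830907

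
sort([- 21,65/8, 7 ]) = [-21,7, 65/8 ]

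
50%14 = 8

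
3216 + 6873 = 10089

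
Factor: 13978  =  2^1*29^1*241^1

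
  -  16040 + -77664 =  - 93704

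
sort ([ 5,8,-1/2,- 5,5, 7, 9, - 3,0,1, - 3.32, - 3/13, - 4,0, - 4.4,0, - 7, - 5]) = [-7,-5, - 5, - 4.4,-4, - 3.32, - 3,-1/2  , - 3/13,  0,0, 0 , 1,5,5,7, 8, 9 ]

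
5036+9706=14742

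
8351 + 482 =8833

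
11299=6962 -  - 4337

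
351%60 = 51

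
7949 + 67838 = 75787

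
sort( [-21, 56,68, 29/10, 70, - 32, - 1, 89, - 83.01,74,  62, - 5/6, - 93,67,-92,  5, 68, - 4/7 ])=[ - 93, - 92,  -  83.01, - 32, - 21, - 1, - 5/6,-4/7, 29/10 , 5, 56, 62, 67,68, 68, 70, 74, 89]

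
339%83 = 7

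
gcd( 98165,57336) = 1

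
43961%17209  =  9543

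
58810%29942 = 28868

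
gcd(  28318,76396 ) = 2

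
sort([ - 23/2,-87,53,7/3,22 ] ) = [  -  87,-23/2,7/3,22, 53]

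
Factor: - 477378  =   - 2^1*3^2*11^1*2411^1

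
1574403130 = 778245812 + 796157318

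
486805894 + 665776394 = 1152582288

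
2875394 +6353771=9229165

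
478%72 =46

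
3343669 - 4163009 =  - 819340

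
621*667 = 414207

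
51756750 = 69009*750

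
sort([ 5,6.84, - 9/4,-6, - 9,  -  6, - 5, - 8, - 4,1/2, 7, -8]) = [ - 9, - 8, - 8, - 6, - 6, - 5 , - 4 , - 9/4,1/2, 5,6.84, 7]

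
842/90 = 421/45 = 9.36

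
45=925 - 880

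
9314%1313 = 123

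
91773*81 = 7433613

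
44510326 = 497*89558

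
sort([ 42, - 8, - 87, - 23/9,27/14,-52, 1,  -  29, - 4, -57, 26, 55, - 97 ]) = [ - 97, - 87,  -  57 ,  -  52, - 29,  -  8, - 4, - 23/9 , 1,27/14, 26, 42,  55 ]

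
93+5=98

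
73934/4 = 36967/2  =  18483.50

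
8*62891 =503128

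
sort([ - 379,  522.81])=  [ - 379, 522.81 ]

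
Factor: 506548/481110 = 2^1*3^(- 1) * 5^ (-1)*29^(-1) * 229^1 = 458/435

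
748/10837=748/10837 = 0.07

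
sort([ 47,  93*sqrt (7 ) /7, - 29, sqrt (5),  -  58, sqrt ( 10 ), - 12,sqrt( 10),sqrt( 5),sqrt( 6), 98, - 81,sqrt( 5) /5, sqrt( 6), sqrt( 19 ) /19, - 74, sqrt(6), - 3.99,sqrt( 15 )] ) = [-81,  -  74,-58, - 29, - 12, - 3.99,sqrt( 19)/19,sqrt(5) /5,sqrt( 5 ), sqrt( 5), sqrt( 6 ),sqrt (6),  sqrt( 6), sqrt(10), sqrt( 10 ),sqrt( 15), 93*sqrt( 7) /7, 47, 98]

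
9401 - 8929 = 472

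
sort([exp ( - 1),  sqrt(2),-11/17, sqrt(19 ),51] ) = [ - 11/17,exp(-1), sqrt(2 ),  sqrt(19), 51 ] 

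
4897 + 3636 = 8533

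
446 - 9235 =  - 8789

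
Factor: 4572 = 2^2*3^2*127^1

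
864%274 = 42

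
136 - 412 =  - 276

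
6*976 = 5856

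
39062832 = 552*70766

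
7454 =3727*2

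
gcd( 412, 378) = 2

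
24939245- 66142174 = - 41202929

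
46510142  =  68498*679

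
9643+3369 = 13012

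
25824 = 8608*3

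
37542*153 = 5743926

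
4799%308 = 179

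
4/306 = 2/153= 0.01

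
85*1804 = 153340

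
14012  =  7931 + 6081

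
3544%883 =12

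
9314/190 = 49+2/95 = 49.02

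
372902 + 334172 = 707074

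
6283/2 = 6283/2 = 3141.50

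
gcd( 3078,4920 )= 6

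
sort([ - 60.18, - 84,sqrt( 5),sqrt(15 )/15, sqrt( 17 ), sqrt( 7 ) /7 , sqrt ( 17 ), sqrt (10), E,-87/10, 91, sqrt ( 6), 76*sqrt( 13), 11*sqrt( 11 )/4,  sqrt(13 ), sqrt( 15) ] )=[ - 84, -60.18, - 87/10,sqrt( 15 ) /15, sqrt( 7)/7, sqrt( 5 ), sqrt( 6), E, sqrt( 10) , sqrt( 13),  sqrt( 15 ), sqrt( 17 ), sqrt( 17 ), 11* sqrt( 11)/4, 91, 76*sqrt (13) ] 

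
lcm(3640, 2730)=10920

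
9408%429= 399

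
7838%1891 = 274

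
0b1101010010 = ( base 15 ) 3ba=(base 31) RD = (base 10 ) 850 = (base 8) 1522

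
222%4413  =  222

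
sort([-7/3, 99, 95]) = [-7/3, 95, 99 ] 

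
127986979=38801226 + 89185753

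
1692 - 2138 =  - 446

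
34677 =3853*9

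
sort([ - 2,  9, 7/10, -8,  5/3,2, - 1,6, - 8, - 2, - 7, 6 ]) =[-8,-8,-7, - 2, - 2, - 1, 7/10 , 5/3, 2, 6 , 6, 9]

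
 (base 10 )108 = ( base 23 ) 4g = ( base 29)3l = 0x6c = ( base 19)5D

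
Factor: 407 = 11^1* 37^1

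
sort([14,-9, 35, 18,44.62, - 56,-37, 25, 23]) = [-56,-37, - 9,14, 18,23,25 , 35,44.62]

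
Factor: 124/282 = 62/141=2^1*3^( - 1 )*31^1*47^( - 1)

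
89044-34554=54490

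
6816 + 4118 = 10934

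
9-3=6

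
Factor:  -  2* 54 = -108 = - 2^2*3^3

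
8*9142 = 73136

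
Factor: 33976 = 2^3*31^1 *137^1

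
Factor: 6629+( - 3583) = 3046  =  2^1*1523^1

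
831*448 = 372288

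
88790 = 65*1366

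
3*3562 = 10686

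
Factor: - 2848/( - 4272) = 2^1 * 3^( - 1) = 2/3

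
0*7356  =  0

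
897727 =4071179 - 3173452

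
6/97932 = 1/16322 = 0.00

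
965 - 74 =891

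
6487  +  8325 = 14812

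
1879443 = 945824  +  933619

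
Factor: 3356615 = 5^1*671323^1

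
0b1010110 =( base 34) 2I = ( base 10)86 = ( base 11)79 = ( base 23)3H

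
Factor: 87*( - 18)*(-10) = 2^2*3^3*5^1*29^1 = 15660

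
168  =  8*21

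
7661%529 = 255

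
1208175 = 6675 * 181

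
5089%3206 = 1883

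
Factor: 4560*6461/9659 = 2^4*3^1*5^1*7^1 * 19^1 * 71^1*743^(  -  1 ) = 2266320/743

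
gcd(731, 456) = 1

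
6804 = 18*378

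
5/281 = 5/281 = 0.02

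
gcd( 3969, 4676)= 7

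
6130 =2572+3558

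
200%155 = 45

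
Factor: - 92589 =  - 3^1 * 7^1*4409^1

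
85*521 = 44285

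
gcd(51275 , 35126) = 7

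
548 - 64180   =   - 63632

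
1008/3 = 336 = 336.00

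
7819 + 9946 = 17765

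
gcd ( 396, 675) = 9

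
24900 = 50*498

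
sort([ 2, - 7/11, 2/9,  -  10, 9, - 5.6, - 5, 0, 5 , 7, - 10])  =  [ - 10, -10 , - 5.6, - 5,-7/11, 0, 2/9, 2, 5, 7,  9]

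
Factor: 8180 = 2^2*5^1*409^1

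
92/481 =92/481 = 0.19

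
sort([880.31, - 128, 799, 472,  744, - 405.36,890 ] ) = [ - 405.36 , - 128 , 472,744, 799,880.31 , 890]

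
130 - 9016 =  - 8886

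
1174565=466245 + 708320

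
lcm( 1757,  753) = 5271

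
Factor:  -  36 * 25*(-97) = 2^2* 3^2 * 5^2  *97^1 = 87300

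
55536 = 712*78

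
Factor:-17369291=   -  17^1*43^1*23761^1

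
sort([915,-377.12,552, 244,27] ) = [ - 377.12,  27,  244,552,915]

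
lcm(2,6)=6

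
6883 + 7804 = 14687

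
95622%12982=4748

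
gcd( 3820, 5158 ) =2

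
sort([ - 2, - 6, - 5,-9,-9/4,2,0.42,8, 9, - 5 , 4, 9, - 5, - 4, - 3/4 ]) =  [ - 9, - 6, - 5, - 5, - 5, - 4, - 9/4, - 2, - 3/4,0.42,2 , 4,  8,9,  9] 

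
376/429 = 376/429 = 0.88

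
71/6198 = 71/6198 = 0.01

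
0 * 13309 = 0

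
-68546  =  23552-92098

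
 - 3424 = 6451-9875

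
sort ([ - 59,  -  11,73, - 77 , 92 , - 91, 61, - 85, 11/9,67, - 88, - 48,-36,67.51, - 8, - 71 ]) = [ - 91, - 88, - 85, - 77, - 71,-59, - 48, - 36,-11 ,  -  8, 11/9,61 , 67 , 67.51, 73,92]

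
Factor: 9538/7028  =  2^( - 1) *7^( - 1 )*19^1 = 19/14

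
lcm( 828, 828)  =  828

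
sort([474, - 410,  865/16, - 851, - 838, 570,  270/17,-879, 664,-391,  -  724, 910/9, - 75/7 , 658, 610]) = [ - 879, - 851, - 838, - 724,-410,-391, - 75/7,270/17, 865/16, 910/9, 474, 570, 610,658, 664] 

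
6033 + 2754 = 8787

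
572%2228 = 572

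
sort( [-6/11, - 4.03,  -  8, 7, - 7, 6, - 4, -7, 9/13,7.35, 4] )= [ - 8 , - 7, - 7, - 4.03,-4, - 6/11,9/13,4, 6,7,7.35]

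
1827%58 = 29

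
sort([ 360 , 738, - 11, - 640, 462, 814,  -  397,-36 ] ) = [ - 640, - 397,-36,-11 , 360, 462, 738,814] 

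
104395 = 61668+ 42727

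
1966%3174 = 1966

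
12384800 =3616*3425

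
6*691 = 4146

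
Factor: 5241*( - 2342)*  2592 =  - 31815301824 = - 2^6*3^5 * 1171^1* 1747^1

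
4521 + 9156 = 13677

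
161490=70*2307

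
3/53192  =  3/53192= 0.00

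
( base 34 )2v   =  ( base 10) 99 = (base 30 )39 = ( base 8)143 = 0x63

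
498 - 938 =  - 440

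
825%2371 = 825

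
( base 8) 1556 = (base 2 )1101101110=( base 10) 878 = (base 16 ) 36e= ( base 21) 1KH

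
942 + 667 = 1609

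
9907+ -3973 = 5934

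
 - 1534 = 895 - 2429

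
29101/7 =29101/7 = 4157.29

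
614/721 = 614/721 = 0.85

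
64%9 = 1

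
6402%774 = 210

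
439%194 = 51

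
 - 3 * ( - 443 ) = 1329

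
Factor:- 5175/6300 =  - 2^( - 2)*7^( - 1)*23^1 = - 23/28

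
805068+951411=1756479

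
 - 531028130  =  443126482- 974154612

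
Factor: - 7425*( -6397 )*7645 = 3^3*5^3*11^2*139^1  *  6397^1 = 363120107625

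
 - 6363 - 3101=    - 9464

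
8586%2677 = 555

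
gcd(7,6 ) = 1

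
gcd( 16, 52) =4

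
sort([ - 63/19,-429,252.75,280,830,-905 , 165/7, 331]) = [ - 905, - 429, - 63/19,165/7,252.75, 280,331,830 ] 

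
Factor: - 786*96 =-2^6*3^2*131^1  =  - 75456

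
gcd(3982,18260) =22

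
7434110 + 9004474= 16438584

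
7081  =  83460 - 76379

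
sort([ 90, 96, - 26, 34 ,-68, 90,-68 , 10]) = [-68,  -  68,-26, 10,34 , 90, 90, 96]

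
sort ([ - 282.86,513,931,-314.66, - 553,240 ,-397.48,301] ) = [ - 553, - 397.48 , - 314.66, - 282.86,240,301,513,931]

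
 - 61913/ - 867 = 61913/867 =71.41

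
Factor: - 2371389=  - 3^1 *619^1*  1277^1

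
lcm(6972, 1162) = 6972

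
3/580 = 3/580 =0.01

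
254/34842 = 127/17421 = 0.01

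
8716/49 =177+43/49 = 177.88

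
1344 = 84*16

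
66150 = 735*90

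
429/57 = 143/19 = 7.53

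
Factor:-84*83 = -6972 = - 2^2*3^1*7^1*83^1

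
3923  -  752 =3171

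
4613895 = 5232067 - 618172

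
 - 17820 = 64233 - 82053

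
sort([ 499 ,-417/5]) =[ - 417/5, 499]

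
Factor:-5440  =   - 2^6*5^1*17^1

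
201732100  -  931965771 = - 730233671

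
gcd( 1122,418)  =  22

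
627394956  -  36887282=590507674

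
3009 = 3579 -570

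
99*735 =72765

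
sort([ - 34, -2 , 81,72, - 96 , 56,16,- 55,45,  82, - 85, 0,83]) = [ - 96,-85, - 55, - 34,  -  2, 0, 16, 45, 56, 72, 81, 82,83] 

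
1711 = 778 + 933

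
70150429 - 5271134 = 64879295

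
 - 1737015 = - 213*8155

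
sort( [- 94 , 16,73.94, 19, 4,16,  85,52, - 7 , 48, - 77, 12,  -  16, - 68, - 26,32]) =[ - 94,-77, - 68, - 26 , - 16,- 7 , 4,12,16, 16,19,32,48, 52,  73.94,85]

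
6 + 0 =6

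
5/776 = 5/776  =  0.01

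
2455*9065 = 22254575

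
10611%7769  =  2842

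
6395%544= 411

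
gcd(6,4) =2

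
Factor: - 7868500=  - 2^2 * 5^3*15737^1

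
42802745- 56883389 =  - 14080644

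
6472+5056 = 11528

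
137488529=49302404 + 88186125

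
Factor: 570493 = 7^1*11^1*31^1* 239^1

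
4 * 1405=5620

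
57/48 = 19/16 = 1.19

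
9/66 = 3/22 = 0.14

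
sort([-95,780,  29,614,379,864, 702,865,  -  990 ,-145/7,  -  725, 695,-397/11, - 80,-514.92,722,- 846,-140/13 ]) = [  -  990, - 846, - 725, - 514.92,  -  95, - 80, - 397/11, - 145/7,  -  140/13,29 , 379, 614,695, 702,722,780, 864,865]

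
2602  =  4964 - 2362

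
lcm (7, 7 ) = 7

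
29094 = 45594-16500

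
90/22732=45/11366  =  0.00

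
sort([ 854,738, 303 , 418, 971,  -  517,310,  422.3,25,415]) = [ - 517, 25, 303,310, 415,418, 422.3,  738, 854, 971]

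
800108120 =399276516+400831604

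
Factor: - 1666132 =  - 2^2*13^1*179^2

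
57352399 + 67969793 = 125322192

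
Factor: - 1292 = -2^2*17^1*19^1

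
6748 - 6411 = 337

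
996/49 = 20 + 16/49=20.33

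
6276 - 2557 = 3719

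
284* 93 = 26412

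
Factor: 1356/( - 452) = -3^1 = - 3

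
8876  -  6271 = 2605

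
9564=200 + 9364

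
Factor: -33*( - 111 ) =3^2 * 11^1*37^1=3663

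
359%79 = 43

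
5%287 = 5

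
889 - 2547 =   -  1658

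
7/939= 7/939 = 0.01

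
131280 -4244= 127036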